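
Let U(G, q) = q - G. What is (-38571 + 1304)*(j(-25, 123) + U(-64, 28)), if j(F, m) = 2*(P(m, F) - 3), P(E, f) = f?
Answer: -1341612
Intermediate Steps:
j(F, m) = -6 + 2*F (j(F, m) = 2*(F - 3) = 2*(-3 + F) = -6 + 2*F)
(-38571 + 1304)*(j(-25, 123) + U(-64, 28)) = (-38571 + 1304)*((-6 + 2*(-25)) + (28 - 1*(-64))) = -37267*((-6 - 50) + (28 + 64)) = -37267*(-56 + 92) = -37267*36 = -1341612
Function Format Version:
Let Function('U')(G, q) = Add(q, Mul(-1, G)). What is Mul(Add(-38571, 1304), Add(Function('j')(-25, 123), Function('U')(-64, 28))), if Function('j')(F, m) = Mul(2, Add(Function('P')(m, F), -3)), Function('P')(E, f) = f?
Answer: -1341612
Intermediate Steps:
Function('j')(F, m) = Add(-6, Mul(2, F)) (Function('j')(F, m) = Mul(2, Add(F, -3)) = Mul(2, Add(-3, F)) = Add(-6, Mul(2, F)))
Mul(Add(-38571, 1304), Add(Function('j')(-25, 123), Function('U')(-64, 28))) = Mul(Add(-38571, 1304), Add(Add(-6, Mul(2, -25)), Add(28, Mul(-1, -64)))) = Mul(-37267, Add(Add(-6, -50), Add(28, 64))) = Mul(-37267, Add(-56, 92)) = Mul(-37267, 36) = -1341612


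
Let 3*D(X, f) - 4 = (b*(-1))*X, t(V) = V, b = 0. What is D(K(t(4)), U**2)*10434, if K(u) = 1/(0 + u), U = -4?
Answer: 13912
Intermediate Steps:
K(u) = 1/u
D(X, f) = 4/3 (D(X, f) = 4/3 + ((0*(-1))*X)/3 = 4/3 + (0*X)/3 = 4/3 + (1/3)*0 = 4/3 + 0 = 4/3)
D(K(t(4)), U**2)*10434 = (4/3)*10434 = 13912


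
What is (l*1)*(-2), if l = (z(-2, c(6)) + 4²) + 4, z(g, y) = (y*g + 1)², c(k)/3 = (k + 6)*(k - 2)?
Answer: -164778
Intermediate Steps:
c(k) = 3*(-2 + k)*(6 + k) (c(k) = 3*((k + 6)*(k - 2)) = 3*((6 + k)*(-2 + k)) = 3*((-2 + k)*(6 + k)) = 3*(-2 + k)*(6 + k))
z(g, y) = (1 + g*y)² (z(g, y) = (g*y + 1)² = (1 + g*y)²)
l = 82389 (l = ((1 - 2*(-36 + 3*6² + 12*6))² + 4²) + 4 = ((1 - 2*(-36 + 3*36 + 72))² + 16) + 4 = ((1 - 2*(-36 + 108 + 72))² + 16) + 4 = ((1 - 2*144)² + 16) + 4 = ((1 - 288)² + 16) + 4 = ((-287)² + 16) + 4 = (82369 + 16) + 4 = 82385 + 4 = 82389)
(l*1)*(-2) = (82389*1)*(-2) = 82389*(-2) = -164778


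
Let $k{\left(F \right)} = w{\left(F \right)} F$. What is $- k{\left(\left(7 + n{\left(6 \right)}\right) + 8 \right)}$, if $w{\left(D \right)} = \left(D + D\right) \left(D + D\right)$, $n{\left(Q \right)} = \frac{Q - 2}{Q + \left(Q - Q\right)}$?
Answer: $- \frac{415292}{27} \approx -15381.0$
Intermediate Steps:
$n{\left(Q \right)} = \frac{-2 + Q}{Q}$ ($n{\left(Q \right)} = \frac{-2 + Q}{Q + 0} = \frac{-2 + Q}{Q}$)
$w{\left(D \right)} = 4 D^{2}$ ($w{\left(D \right)} = 2 D 2 D = 4 D^{2}$)
$k{\left(F \right)} = 4 F^{3}$ ($k{\left(F \right)} = 4 F^{2} F = 4 F^{3}$)
$- k{\left(\left(7 + n{\left(6 \right)}\right) + 8 \right)} = - 4 \left(\left(7 + \frac{-2 + 6}{6}\right) + 8\right)^{3} = - 4 \left(\left(7 + \frac{1}{6} \cdot 4\right) + 8\right)^{3} = - 4 \left(\left(7 + \frac{2}{3}\right) + 8\right)^{3} = - 4 \left(\frac{23}{3} + 8\right)^{3} = - 4 \left(\frac{47}{3}\right)^{3} = - \frac{4 \cdot 103823}{27} = \left(-1\right) \frac{415292}{27} = - \frac{415292}{27}$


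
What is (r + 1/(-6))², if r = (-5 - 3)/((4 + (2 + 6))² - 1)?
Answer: 36481/736164 ≈ 0.049556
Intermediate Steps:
r = -8/143 (r = -8/((4 + 8)² - 1) = -8/(12² - 1) = -8/(144 - 1) = -8/143 ≈ -0.055944)
(r + 1/(-6))² = (-8/143 + 1/(-6))² = (-8/143 - ⅙)² = (-191/858)² = 36481/736164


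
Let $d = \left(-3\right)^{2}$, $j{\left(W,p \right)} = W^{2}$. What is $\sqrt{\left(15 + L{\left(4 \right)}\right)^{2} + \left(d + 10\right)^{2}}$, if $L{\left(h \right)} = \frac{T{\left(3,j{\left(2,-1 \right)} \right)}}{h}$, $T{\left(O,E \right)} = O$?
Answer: $\frac{\sqrt{9745}}{4} \approx 24.679$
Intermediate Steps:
$L{\left(h \right)} = \frac{3}{h}$
$d = 9$
$\sqrt{\left(15 + L{\left(4 \right)}\right)^{2} + \left(d + 10\right)^{2}} = \sqrt{\left(15 + \frac{3}{4}\right)^{2} + \left(9 + 10\right)^{2}} = \sqrt{\left(15 + 3 \cdot \frac{1}{4}\right)^{2} + 19^{2}} = \sqrt{\left(15 + \frac{3}{4}\right)^{2} + 361} = \sqrt{\left(\frac{63}{4}\right)^{2} + 361} = \sqrt{\frac{3969}{16} + 361} = \sqrt{\frac{9745}{16}} = \frac{\sqrt{9745}}{4}$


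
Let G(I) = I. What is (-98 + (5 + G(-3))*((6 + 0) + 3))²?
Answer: 6400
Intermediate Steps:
(-98 + (5 + G(-3))*((6 + 0) + 3))² = (-98 + (5 - 3)*((6 + 0) + 3))² = (-98 + 2*(6 + 3))² = (-98 + 2*9)² = (-98 + 18)² = (-80)² = 6400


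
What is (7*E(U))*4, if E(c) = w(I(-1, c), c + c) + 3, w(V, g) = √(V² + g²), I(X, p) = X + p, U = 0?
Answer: 112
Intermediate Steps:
E(c) = 3 + √((-1 + c)² + 4*c²) (E(c) = √((-1 + c)² + (c + c)²) + 3 = √((-1 + c)² + (2*c)²) + 3 = √((-1 + c)² + 4*c²) + 3 = 3 + √((-1 + c)² + 4*c²))
(7*E(U))*4 = (7*(3 + √((-1 + 0)² + 4*0²)))*4 = (7*(3 + √((-1)² + 4*0)))*4 = (7*(3 + √(1 + 0)))*4 = (7*(3 + √1))*4 = (7*(3 + 1))*4 = (7*4)*4 = 28*4 = 112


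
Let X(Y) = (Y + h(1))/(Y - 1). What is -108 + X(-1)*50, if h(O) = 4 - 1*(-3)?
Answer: -258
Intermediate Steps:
h(O) = 7 (h(O) = 4 + 3 = 7)
X(Y) = (7 + Y)/(-1 + Y) (X(Y) = (Y + 7)/(Y - 1) = (7 + Y)/(-1 + Y))
-108 + X(-1)*50 = -108 + ((7 - 1)/(-1 - 1))*50 = -108 + (6/(-2))*50 = -108 - ½*6*50 = -108 - 3*50 = -108 - 150 = -258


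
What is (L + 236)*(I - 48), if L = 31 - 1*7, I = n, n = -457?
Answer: -131300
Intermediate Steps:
I = -457
L = 24 (L = 31 - 7 = 24)
(L + 236)*(I - 48) = (24 + 236)*(-457 - 48) = 260*(-505) = -131300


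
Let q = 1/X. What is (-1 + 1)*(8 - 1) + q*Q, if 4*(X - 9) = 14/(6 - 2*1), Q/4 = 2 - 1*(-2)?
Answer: 128/79 ≈ 1.6203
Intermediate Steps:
Q = 16 (Q = 4*(2 - 1*(-2)) = 4*(2 + 2) = 4*4 = 16)
X = 79/8 (X = 9 + (14/(6 - 2*1))/4 = 9 + (14/(6 - 2))/4 = 9 + (14/4)/4 = 9 + (14*(1/4))/4 = 9 + (1/4)*(7/2) = 9 + 7/8 = 79/8 ≈ 9.8750)
q = 8/79 (q = 1/(79/8) = 8/79 ≈ 0.10127)
(-1 + 1)*(8 - 1) + q*Q = (-1 + 1)*(8 - 1) + (8/79)*16 = 0*7 + 128/79 = 0 + 128/79 = 128/79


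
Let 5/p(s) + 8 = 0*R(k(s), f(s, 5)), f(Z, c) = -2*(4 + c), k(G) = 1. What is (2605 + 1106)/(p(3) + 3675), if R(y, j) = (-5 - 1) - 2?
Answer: 29688/29395 ≈ 1.0100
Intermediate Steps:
f(Z, c) = -8 - 2*c
R(y, j) = -8 (R(y, j) = -6 - 2 = -8)
p(s) = -5/8 (p(s) = 5/(-8 + 0*(-8)) = 5/(-8 + 0) = 5/(-8) = 5*(-1/8) = -5/8)
(2605 + 1106)/(p(3) + 3675) = (2605 + 1106)/(-5/8 + 3675) = 3711/(29395/8) = 3711*(8/29395) = 29688/29395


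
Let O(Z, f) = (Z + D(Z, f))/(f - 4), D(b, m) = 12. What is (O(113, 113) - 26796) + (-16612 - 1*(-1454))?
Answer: -4572861/109 ≈ -41953.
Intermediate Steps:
O(Z, f) = (12 + Z)/(-4 + f) (O(Z, f) = (Z + 12)/(f - 4) = (12 + Z)/(-4 + f))
(O(113, 113) - 26796) + (-16612 - 1*(-1454)) = ((12 + 113)/(-4 + 113) - 26796) + (-16612 - 1*(-1454)) = (125/109 - 26796) + (-16612 + 1454) = ((1/109)*125 - 26796) - 15158 = (125/109 - 26796) - 15158 = -2920639/109 - 15158 = -4572861/109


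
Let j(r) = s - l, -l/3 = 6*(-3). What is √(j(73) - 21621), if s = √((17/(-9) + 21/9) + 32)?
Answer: √(-195075 + 6*√73)/3 ≈ 147.21*I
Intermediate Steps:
l = 54 (l = -18*(-3) = -3*(-18) = 54)
s = 2*√73/3 (s = √((17*(-⅑) + 21*(⅑)) + 32) = √((-17/9 + 7/3) + 32) = √(4/9 + 32) = √(292/9) = 2*√73/3 ≈ 5.6960)
j(r) = -54 + 2*√73/3 (j(r) = 2*√73/3 - 1*54 = 2*√73/3 - 54 = -54 + 2*√73/3)
√(j(73) - 21621) = √((-54 + 2*√73/3) - 21621) = √(-21675 + 2*√73/3)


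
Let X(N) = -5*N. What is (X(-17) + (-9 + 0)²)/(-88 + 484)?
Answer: 83/198 ≈ 0.41919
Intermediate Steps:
(X(-17) + (-9 + 0)²)/(-88 + 484) = (-5*(-17) + (-9 + 0)²)/(-88 + 484) = (85 + (-9)²)/396 = (85 + 81)*(1/396) = 166*(1/396) = 83/198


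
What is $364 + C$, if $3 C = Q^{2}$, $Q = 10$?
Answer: $\frac{1192}{3} \approx 397.33$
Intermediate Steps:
$C = \frac{100}{3}$ ($C = \frac{10^{2}}{3} = \frac{1}{3} \cdot 100 = \frac{100}{3} \approx 33.333$)
$364 + C = 364 + \frac{100}{3} = \frac{1192}{3}$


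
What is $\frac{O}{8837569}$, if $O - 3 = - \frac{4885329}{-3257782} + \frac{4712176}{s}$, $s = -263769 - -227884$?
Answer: $- \frac{14825215601257}{1033160485211112830} \approx -1.4349 \cdot 10^{-5}$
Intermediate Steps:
$s = -35885$ ($s = -263769 + 227884 = -35885$)
$O = - \frac{14825215601257}{116905507070}$ ($O = 3 + \left(- \frac{4885329}{-3257782} + \frac{4712176}{-35885}\right) = 3 + \left(\left(-4885329\right) \left(- \frac{1}{3257782}\right) + 4712176 \left(- \frac{1}{35885}\right)\right) = 3 + \left(\frac{4885329}{3257782} - \frac{4712176}{35885}\right) = 3 - \frac{15175932122467}{116905507070} = - \frac{14825215601257}{116905507070} \approx -126.81$)
$\frac{O}{8837569} = - \frac{14825215601257}{116905507070 \cdot 8837569} = \left(- \frac{14825215601257}{116905507070}\right) \frac{1}{8837569} = - \frac{14825215601257}{1033160485211112830}$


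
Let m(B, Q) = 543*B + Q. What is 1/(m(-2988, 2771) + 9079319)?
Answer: 1/7459606 ≈ 1.3406e-7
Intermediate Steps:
m(B, Q) = Q + 543*B
1/(m(-2988, 2771) + 9079319) = 1/((2771 + 543*(-2988)) + 9079319) = 1/((2771 - 1622484) + 9079319) = 1/(-1619713 + 9079319) = 1/7459606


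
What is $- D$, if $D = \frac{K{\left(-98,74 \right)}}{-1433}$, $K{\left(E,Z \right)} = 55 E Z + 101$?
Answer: $- \frac{398759}{1433} \approx -278.27$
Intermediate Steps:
$K{\left(E,Z \right)} = 101 + 55 E Z$ ($K{\left(E,Z \right)} = 55 E Z + 101 = 101 + 55 E Z$)
$D = \frac{398759}{1433}$ ($D = \frac{101 + 55 \left(-98\right) 74}{-1433} = \left(101 - 398860\right) \left(- \frac{1}{1433}\right) = \left(-398759\right) \left(- \frac{1}{1433}\right) = \frac{398759}{1433} \approx 278.27$)
$- D = \left(-1\right) \frac{398759}{1433} = - \frac{398759}{1433}$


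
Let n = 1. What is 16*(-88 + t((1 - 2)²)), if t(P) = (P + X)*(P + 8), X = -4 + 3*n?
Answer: -1408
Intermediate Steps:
X = -1 (X = -4 + 3*1 = -4 + 3 = -1)
t(P) = (-1 + P)*(8 + P) (t(P) = (P - 1)*(P + 8) = (-1 + P)*(8 + P))
16*(-88 + t((1 - 2)²)) = 16*(-88 + (-8 + ((1 - 2)²)² + 7*(1 - 2)²)) = 16*(-88 + (-8 + ((-1)²)² + 7*(-1)²)) = 16*(-88 + (-8 + 1² + 7*1)) = 16*(-88 + (-8 + 1 + 7)) = 16*(-88 + 0) = 16*(-88) = -1408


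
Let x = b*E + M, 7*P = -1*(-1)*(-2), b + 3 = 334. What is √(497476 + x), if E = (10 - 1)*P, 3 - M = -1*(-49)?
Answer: 6*√675899/7 ≈ 704.68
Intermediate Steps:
b = 331 (b = -3 + 334 = 331)
P = -2/7 (P = (-1*(-1)*(-2))/7 = (1*(-2))/7 = (⅐)*(-2) = -2/7 ≈ -0.28571)
M = -46 (M = 3 - (-1)*(-49) = 3 - 1*49 = 3 - 49 = -46)
E = -18/7 (E = (10 - 1)*(-2/7) = 9*(-2/7) = -18/7 ≈ -2.5714)
x = -6280/7 (x = 331*(-18/7) - 46 = -5958/7 - 46 = -6280/7 ≈ -897.14)
√(497476 + x) = √(497476 - 6280/7) = √(3476052/7) = 6*√675899/7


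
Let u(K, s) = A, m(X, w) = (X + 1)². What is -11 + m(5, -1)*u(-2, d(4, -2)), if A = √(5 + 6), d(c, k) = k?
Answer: -11 + 36*√11 ≈ 108.40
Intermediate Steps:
m(X, w) = (1 + X)²
A = √11 ≈ 3.3166
u(K, s) = √11
-11 + m(5, -1)*u(-2, d(4, -2)) = -11 + (1 + 5)²*√11 = -11 + 6²*√11 = -11 + 36*√11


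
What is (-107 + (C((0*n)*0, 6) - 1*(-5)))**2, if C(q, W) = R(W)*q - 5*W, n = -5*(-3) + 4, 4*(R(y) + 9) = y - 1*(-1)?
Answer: 17424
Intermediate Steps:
R(y) = -35/4 + y/4 (R(y) = -9 + (y - 1*(-1))/4 = -9 + (y + 1)/4 = -9 + (1 + y)/4 = -9 + (1/4 + y/4) = -35/4 + y/4)
n = 19 (n = 15 + 4 = 19)
C(q, W) = -5*W + q*(-35/4 + W/4) (C(q, W) = (-35/4 + W/4)*q - 5*W = q*(-35/4 + W/4) - 5*W = -5*W + q*(-35/4 + W/4))
(-107 + (C((0*n)*0, 6) - 1*(-5)))**2 = (-107 + ((-5*6 + ((0*19)*0)*(-35 + 6)/4) - 1*(-5)))**2 = (-107 + ((-30 + (1/4)*(0*0)*(-29)) + 5))**2 = (-107 + ((-30 + (1/4)*0*(-29)) + 5))**2 = (-107 + ((-30 + 0) + 5))**2 = (-107 + (-30 + 5))**2 = (-107 - 25)**2 = (-132)**2 = 17424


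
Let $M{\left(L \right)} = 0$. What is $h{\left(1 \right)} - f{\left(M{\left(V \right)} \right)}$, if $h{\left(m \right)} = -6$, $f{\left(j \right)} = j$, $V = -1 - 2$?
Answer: $-6$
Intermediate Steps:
$V = -3$ ($V = -1 - 2 = -3$)
$h{\left(1 \right)} - f{\left(M{\left(V \right)} \right)} = -6 - 0 = -6 + 0 = -6$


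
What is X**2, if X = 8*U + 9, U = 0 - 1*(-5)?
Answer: 2401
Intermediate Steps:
U = 5 (U = 0 + 5 = 5)
X = 49 (X = 8*5 + 9 = 40 + 9 = 49)
X**2 = 49**2 = 2401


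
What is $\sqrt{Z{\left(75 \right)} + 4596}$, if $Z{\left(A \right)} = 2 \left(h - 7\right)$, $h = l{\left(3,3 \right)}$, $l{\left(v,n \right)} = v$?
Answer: $2 \sqrt{1147} \approx 67.735$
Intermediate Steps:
$h = 3$
$Z{\left(A \right)} = -8$ ($Z{\left(A \right)} = 2 \left(3 - 7\right) = 2 \left(-4\right) = -8$)
$\sqrt{Z{\left(75 \right)} + 4596} = \sqrt{-8 + 4596} = \sqrt{4588} = 2 \sqrt{1147}$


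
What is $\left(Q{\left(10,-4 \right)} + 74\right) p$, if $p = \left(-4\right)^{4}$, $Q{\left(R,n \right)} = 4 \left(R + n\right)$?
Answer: $25088$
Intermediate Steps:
$Q{\left(R,n \right)} = 4 R + 4 n$
$p = 256$
$\left(Q{\left(10,-4 \right)} + 74\right) p = \left(\left(4 \cdot 10 + 4 \left(-4\right)\right) + 74\right) 256 = \left(\left(40 - 16\right) + 74\right) 256 = \left(24 + 74\right) 256 = 98 \cdot 256 = 25088$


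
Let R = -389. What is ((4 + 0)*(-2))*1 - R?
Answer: 381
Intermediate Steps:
((4 + 0)*(-2))*1 - R = ((4 + 0)*(-2))*1 - 1*(-389) = (4*(-2))*1 + 389 = -8*1 + 389 = -8 + 389 = 381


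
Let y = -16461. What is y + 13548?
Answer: -2913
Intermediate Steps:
y + 13548 = -16461 + 13548 = -2913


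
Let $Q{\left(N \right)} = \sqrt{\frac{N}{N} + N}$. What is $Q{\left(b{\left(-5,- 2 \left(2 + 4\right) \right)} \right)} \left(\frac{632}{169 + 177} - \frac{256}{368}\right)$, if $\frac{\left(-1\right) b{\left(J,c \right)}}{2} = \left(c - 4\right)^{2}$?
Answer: $\frac{4500 i \sqrt{511}}{3979} \approx 25.565 i$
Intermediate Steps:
$b{\left(J,c \right)} = - 2 \left(-4 + c\right)^{2}$ ($b{\left(J,c \right)} = - 2 \left(c - 4\right)^{2} = - 2 \left(-4 + c\right)^{2}$)
$Q{\left(N \right)} = \sqrt{1 + N}$
$Q{\left(b{\left(-5,- 2 \left(2 + 4\right) \right)} \right)} \left(\frac{632}{169 + 177} - \frac{256}{368}\right) = \sqrt{1 - 2 \left(-4 - 2 \left(2 + 4\right)\right)^{2}} \left(\frac{632}{169 + 177} - \frac{256}{368}\right) = \sqrt{1 - 2 \left(-4 - 12\right)^{2}} \left(\frac{632}{346} - \frac{16}{23}\right) = \sqrt{1 - 2 \left(-4 - 12\right)^{2}} \left(632 \cdot \frac{1}{346} - \frac{16}{23}\right) = \sqrt{1 - 2 \left(-16\right)^{2}} \left(\frac{316}{173} - \frac{16}{23}\right) = \sqrt{1 - 512} \cdot \frac{4500}{3979} = \sqrt{-511} \cdot \frac{4500}{3979} = i \sqrt{511} \cdot \frac{4500}{3979} = \frac{4500 i \sqrt{511}}{3979}$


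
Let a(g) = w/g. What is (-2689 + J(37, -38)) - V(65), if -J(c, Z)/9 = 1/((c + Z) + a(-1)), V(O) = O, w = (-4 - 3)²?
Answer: -137691/50 ≈ -2753.8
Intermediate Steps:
w = 49 (w = (-7)² = 49)
a(g) = 49/g
J(c, Z) = -9/(-49 + Z + c) (J(c, Z) = -9/((c + Z) + 49/(-1)) = -9/((Z + c) + 49*(-1)) = -9/((Z + c) - 49) = -9/(-49 + Z + c))
(-2689 + J(37, -38)) - V(65) = (-2689 - 9/(-49 - 38 + 37)) - 1*65 = (-2689 - 9/(-50)) - 65 = (-2689 - 9*(-1/50)) - 65 = (-2689 + 9/50) - 65 = -134441/50 - 65 = -137691/50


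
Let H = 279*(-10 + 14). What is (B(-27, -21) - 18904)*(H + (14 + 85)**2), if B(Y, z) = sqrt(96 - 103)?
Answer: -206374968 + 10917*I*sqrt(7) ≈ -2.0637e+8 + 28884.0*I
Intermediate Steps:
B(Y, z) = I*sqrt(7) (B(Y, z) = sqrt(-7) = I*sqrt(7))
H = 1116 (H = 279*4 = 1116)
(B(-27, -21) - 18904)*(H + (14 + 85)**2) = (I*sqrt(7) - 18904)*(1116 + (14 + 85)**2) = (-18904 + I*sqrt(7))*(1116 + 99**2) = (-18904 + I*sqrt(7))*(1116 + 9801) = (-18904 + I*sqrt(7))*10917 = -206374968 + 10917*I*sqrt(7)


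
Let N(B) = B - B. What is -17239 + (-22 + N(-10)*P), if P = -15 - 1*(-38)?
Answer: -17261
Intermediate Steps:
P = 23 (P = -15 + 38 = 23)
N(B) = 0
-17239 + (-22 + N(-10)*P) = -17239 + (-22 + 0*23) = -17239 + (-22 + 0) = -17239 - 22 = -17261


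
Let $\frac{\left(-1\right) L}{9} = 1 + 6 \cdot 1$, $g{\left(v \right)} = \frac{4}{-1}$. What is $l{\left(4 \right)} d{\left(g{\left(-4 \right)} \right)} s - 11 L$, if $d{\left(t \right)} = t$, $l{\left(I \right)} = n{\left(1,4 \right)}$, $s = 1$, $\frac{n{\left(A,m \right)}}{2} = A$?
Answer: $685$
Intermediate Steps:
$n{\left(A,m \right)} = 2 A$
$g{\left(v \right)} = -4$ ($g{\left(v \right)} = 4 \left(-1\right) = -4$)
$l{\left(I \right)} = 2$ ($l{\left(I \right)} = 2 \cdot 1 = 2$)
$L = -63$ ($L = - 9 \left(1 + 6 \cdot 1\right) = - 9 \left(1 + 6\right) = \left(-9\right) 7 = -63$)
$l{\left(4 \right)} d{\left(g{\left(-4 \right)} \right)} s - 11 L = 2 \left(-4\right) 1 - -693 = \left(-8\right) 1 + 693 = -8 + 693 = 685$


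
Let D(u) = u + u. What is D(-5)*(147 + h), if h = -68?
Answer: -790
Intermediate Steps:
D(u) = 2*u
D(-5)*(147 + h) = (2*(-5))*(147 - 68) = -10*79 = -790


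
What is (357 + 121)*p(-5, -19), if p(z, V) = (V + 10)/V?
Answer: 4302/19 ≈ 226.42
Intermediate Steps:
p(z, V) = (10 + V)/V
(357 + 121)*p(-5, -19) = (357 + 121)*((10 - 19)/(-19)) = 478*(-1/19*(-9)) = 478*(9/19) = 4302/19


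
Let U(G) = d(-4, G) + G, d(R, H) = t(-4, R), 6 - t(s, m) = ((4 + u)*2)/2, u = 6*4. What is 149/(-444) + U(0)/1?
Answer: -9917/444 ≈ -22.336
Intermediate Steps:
u = 24
t(s, m) = -22 (t(s, m) = 6 - (4 + 24)*2/2 = 6 - 28*2/2 = 6 - 56/2 = 6 - 1*28 = 6 - 28 = -22)
d(R, H) = -22
U(G) = -22 + G
149/(-444) + U(0)/1 = 149/(-444) + (-22 + 0)/1 = 149*(-1/444) - 22*1 = -149/444 - 22 = -9917/444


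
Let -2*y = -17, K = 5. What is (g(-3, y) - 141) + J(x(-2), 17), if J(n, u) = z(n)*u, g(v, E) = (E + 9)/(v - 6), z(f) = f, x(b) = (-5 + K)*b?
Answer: -2573/18 ≈ -142.94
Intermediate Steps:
x(b) = 0 (x(b) = (-5 + 5)*b = 0*b = 0)
y = 17/2 (y = -1/2*(-17) = 17/2 ≈ 8.5000)
g(v, E) = (9 + E)/(-6 + v)
J(n, u) = n*u
(g(-3, y) - 141) + J(x(-2), 17) = ((9 + 17/2)/(-6 - 3) - 141) + 0*17 = ((35/2)/(-9) - 141) + 0 = (-1/9*35/2 - 141) + 0 = (-35/18 - 141) + 0 = -2573/18 + 0 = -2573/18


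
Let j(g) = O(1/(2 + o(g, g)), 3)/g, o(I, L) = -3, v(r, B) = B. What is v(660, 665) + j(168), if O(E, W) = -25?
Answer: 111695/168 ≈ 664.85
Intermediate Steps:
j(g) = -25/g
v(660, 665) + j(168) = 665 - 25/168 = 111695/168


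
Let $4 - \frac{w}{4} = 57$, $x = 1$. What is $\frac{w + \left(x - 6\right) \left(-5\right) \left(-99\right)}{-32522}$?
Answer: $\frac{2687}{32522} \approx 0.082621$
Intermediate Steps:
$w = -212$ ($w = 16 - 228 = -212$)
$\frac{w + \left(x - 6\right) \left(-5\right) \left(-99\right)}{-32522} = \frac{-212 + \left(1 - 6\right) \left(-5\right) \left(-99\right)}{-32522} = \left(-212 + \left(-5\right) \left(-5\right) \left(-99\right)\right) \left(- \frac{1}{32522}\right) = \left(-212 + 25 \left(-99\right)\right) \left(- \frac{1}{32522}\right) = \left(-212 - 2475\right) \left(- \frac{1}{32522}\right) = \left(-2687\right) \left(- \frac{1}{32522}\right) = \frac{2687}{32522}$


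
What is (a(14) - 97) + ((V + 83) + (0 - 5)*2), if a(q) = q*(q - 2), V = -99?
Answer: 45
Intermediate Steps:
a(q) = q*(-2 + q)
(a(14) - 97) + ((V + 83) + (0 - 5)*2) = (14*(-2 + 14) - 97) + ((-99 + 83) + (0 - 5)*2) = (14*12 - 97) + (-16 - 5*2) = (168 - 97) + (-16 - 10) = 71 - 26 = 45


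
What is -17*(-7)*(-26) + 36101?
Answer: 33007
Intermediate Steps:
-17*(-7)*(-26) + 36101 = 119*(-26) + 36101 = -3094 + 36101 = 33007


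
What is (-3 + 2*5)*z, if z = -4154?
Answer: -29078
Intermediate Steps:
(-3 + 2*5)*z = (-3 + 2*5)*(-4154) = (-3 + 10)*(-4154) = 7*(-4154) = -29078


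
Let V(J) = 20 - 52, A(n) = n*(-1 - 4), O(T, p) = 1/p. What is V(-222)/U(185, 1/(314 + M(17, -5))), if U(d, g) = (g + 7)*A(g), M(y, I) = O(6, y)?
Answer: 456078736/1589075 ≈ 287.01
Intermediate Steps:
M(y, I) = 1/y
A(n) = -5*n (A(n) = n*(-5) = -5*n)
U(d, g) = -5*g*(7 + g) (U(d, g) = (g + 7)*(-5*g) = (7 + g)*(-5*g) = -5*g*(7 + g))
V(J) = -32
V(-222)/U(185, 1/(314 + M(17, -5))) = -32*(-(314 + 1/17)/(5*(7 + 1/(314 + 1/17)))) = -32*(-5339/(85*(7 + 1/(5339/17)))) = -32*(-5339/(85*(7 + 17/5339))) = -32/((-5*17/5339*37390/5339)) = -32/(-3178150/28504921) = -32*(-28504921/3178150) = 456078736/1589075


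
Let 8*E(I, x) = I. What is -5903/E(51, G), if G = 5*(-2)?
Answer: -47224/51 ≈ -925.96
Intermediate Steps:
G = -10
E(I, x) = I/8
-5903/E(51, G) = -5903/((⅛)*51) = -5903/51/8 = -5903*8/51 = -47224/51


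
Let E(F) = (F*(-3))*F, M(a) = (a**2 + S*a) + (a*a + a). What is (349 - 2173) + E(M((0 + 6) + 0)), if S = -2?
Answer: -14892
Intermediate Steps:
M(a) = -a + 2*a**2 (M(a) = (a**2 - 2*a) + (a*a + a) = (a**2 - 2*a) + (a**2 + a) = (a**2 - 2*a) + (a + a**2) = -a + 2*a**2)
E(F) = -3*F**2 (E(F) = (-3*F)*F = -3*F**2)
(349 - 2173) + E(M((0 + 6) + 0)) = (349 - 2173) - 3*(-1 + 2*((0 + 6) + 0))**2*((0 + 6) + 0)**2 = -1824 - 3*(-1 + 2*(6 + 0))**2*(6 + 0)**2 = -1824 - 3*36*(-1 + 2*6)**2 = -1824 - 3*36*(-1 + 12)**2 = -1824 - 3*(6*11)**2 = -1824 - 3*66**2 = -1824 - 3*4356 = -1824 - 13068 = -14892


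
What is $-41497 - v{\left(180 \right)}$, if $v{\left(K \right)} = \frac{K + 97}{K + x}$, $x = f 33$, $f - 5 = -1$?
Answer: $- \frac{12947341}{312} \approx -41498.0$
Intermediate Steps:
$f = 4$ ($f = 5 - 1 = 4$)
$x = 132$ ($x = 4 \cdot 33 = 132$)
$v{\left(K \right)} = \frac{97 + K}{132 + K}$ ($v{\left(K \right)} = \frac{K + 97}{K + 132} = \frac{97 + K}{132 + K}$)
$-41497 - v{\left(180 \right)} = -41497 - \frac{97 + 180}{132 + 180} = -41497 - \frac{1}{312} \cdot 277 = -41497 - \frac{277}{312} = - \frac{12947341}{312}$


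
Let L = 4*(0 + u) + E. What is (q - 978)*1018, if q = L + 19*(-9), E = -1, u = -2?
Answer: -1178844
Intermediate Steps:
L = -9 (L = 4*(0 - 2) - 1 = 4*(-2) - 1 = -8 - 1 = -9)
q = -180 (q = -9 + 19*(-9) = -9 - 171 = -180)
(q - 978)*1018 = (-180 - 978)*1018 = -1158*1018 = -1178844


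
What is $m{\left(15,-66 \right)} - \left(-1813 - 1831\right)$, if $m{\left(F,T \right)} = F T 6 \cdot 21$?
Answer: $-121096$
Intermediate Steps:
$m{\left(F,T \right)} = 126 F T$ ($m{\left(F,T \right)} = 6 F T 21 = 126 F T$)
$m{\left(15,-66 \right)} - \left(-1813 - 1831\right) = 126 \cdot 15 \left(-66\right) - \left(-1813 - 1831\right) = -124740 - -3644 = -124740 + 3644 = -121096$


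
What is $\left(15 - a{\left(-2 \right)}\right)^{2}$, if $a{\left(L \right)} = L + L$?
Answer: $361$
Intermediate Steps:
$a{\left(L \right)} = 2 L$
$\left(15 - a{\left(-2 \right)}\right)^{2} = \left(15 - 2 \left(-2\right)\right)^{2} = \left(15 - -4\right)^{2} = \left(15 + 4\right)^{2} = 19^{2} = 361$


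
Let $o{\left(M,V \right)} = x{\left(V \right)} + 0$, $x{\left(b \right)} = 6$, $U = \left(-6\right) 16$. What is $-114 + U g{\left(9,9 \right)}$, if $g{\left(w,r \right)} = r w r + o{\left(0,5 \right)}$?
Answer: $-70674$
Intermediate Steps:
$U = -96$
$o{\left(M,V \right)} = 6$ ($o{\left(M,V \right)} = 6 + 0 = 6$)
$g{\left(w,r \right)} = 6 + w r^{2}$ ($g{\left(w,r \right)} = r w r + 6 = w r^{2} + 6 = 6 + w r^{2}$)
$-114 + U g{\left(9,9 \right)} = -114 - 96 \left(6 + 9 \cdot 9^{2}\right) = -114 - 96 \left(6 + 9 \cdot 81\right) = -114 - 96 \left(6 + 729\right) = -114 - 70560 = -70674$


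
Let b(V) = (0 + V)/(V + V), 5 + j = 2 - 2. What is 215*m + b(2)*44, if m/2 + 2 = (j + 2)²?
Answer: 3032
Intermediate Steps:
j = -5 (j = -5 + (2 - 2) = -5 + 0 = -5)
b(V) = ½ (b(V) = V/((2*V)) = V*(1/(2*V)) = ½)
m = 14 (m = -4 + 2*(-5 + 2)² = -4 + 2*(-3)² = -4 + 2*9 = -4 + 18 = 14)
215*m + b(2)*44 = 215*14 + (½)*44 = 3010 + 22 = 3032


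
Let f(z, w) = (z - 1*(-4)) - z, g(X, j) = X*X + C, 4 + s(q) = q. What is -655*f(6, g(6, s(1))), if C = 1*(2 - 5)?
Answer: -2620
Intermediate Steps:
C = -3 (C = 1*(-3) = -3)
s(q) = -4 + q
g(X, j) = -3 + X² (g(X, j) = X*X - 3 = X² - 3 = -3 + X²)
f(z, w) = 4 (f(z, w) = (z + 4) - z = (4 + z) - z = 4)
-655*f(6, g(6, s(1))) = -655*4 = -2620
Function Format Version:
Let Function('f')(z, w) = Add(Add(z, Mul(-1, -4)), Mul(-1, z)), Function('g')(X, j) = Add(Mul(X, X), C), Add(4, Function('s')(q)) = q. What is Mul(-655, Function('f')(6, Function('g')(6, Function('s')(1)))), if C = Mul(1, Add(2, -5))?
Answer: -2620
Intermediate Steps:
C = -3 (C = Mul(1, -3) = -3)
Function('s')(q) = Add(-4, q)
Function('g')(X, j) = Add(-3, Pow(X, 2)) (Function('g')(X, j) = Add(Mul(X, X), -3) = Add(Pow(X, 2), -3) = Add(-3, Pow(X, 2)))
Function('f')(z, w) = 4 (Function('f')(z, w) = Add(Add(z, 4), Mul(-1, z)) = Add(Add(4, z), Mul(-1, z)) = 4)
Mul(-655, Function('f')(6, Function('g')(6, Function('s')(1)))) = Mul(-655, 4) = -2620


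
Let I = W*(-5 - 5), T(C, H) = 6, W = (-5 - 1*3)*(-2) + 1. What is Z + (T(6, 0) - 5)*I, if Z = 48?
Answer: -122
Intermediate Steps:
W = 17 (W = (-5 - 3)*(-2) + 1 = -8*(-2) + 1 = 16 + 1 = 17)
I = -170 (I = 17*(-5 - 5) = 17*(-10) = -170)
Z + (T(6, 0) - 5)*I = 48 + (6 - 5)*(-170) = 48 + 1*(-170) = 48 - 170 = -122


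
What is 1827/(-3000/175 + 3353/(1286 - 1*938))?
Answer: -4450572/18289 ≈ -243.35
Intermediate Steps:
1827/(-3000/175 + 3353/(1286 - 1*938)) = 1827/(-3000*1/175 + 3353/(1286 - 938)) = 1827/(-120/7 + 3353/348) = 1827/(-18289/2436) = 1827*(-2436/18289) = -4450572/18289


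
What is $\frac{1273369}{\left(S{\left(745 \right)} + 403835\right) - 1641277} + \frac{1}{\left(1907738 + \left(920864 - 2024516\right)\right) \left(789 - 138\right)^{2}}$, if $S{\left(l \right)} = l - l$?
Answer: $- \frac{108482268752754373}{105421535792318403} \approx -1.029$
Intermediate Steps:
$S{\left(l \right)} = 0$
$\frac{1273369}{\left(S{\left(745 \right)} + 403835\right) - 1641277} + \frac{1}{\left(1907738 + \left(920864 - 2024516\right)\right) \left(789 - 138\right)^{2}} = \frac{1273369}{\left(0 + 403835\right) - 1641277} + \frac{1}{\left(1907738 + \left(920864 - 2024516\right)\right) \left(789 - 138\right)^{2}} = \frac{1273369}{403835 - 1641277} + \frac{1}{\left(1907738 - 1103652\right) 651^{2}} = \frac{1273369}{-1237442} + \frac{1}{804086 \cdot 423801} = 1273369 \left(- \frac{1}{1237442}\right) + \frac{1}{804086} \cdot \frac{1}{423801} = - \frac{1273369}{1237442} + \frac{1}{340772450886} = - \frac{108482268752754373}{105421535792318403}$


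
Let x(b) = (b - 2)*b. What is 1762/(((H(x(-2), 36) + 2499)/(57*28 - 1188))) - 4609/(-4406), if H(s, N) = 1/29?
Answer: 11523780119/39913954 ≈ 288.72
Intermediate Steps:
x(b) = b*(-2 + b) (x(b) = (-2 + b)*b = b*(-2 + b))
H(s, N) = 1/29
1762/(((H(x(-2), 36) + 2499)/(57*28 - 1188))) - 4609/(-4406) = 1762/(((1/29 + 2499)/(57*28 - 1188))) - 4609/(-4406) = 1762/((72472/(29*(1596 - 1188)))) - 4609*(-1/4406) = 1762/(((72472/29)/408)) + 4609/4406 = 1762/(((72472/29)*(1/408))) + 4609/4406 = 1762/(9059/1479) + 4609/4406 = 1762*(1479/9059) + 4609/4406 = 2605998/9059 + 4609/4406 = 11523780119/39913954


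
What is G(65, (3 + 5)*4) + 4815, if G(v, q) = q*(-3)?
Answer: 4719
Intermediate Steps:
G(v, q) = -3*q
G(65, (3 + 5)*4) + 4815 = -3*(3 + 5)*4 + 4815 = -24*4 + 4815 = -3*32 + 4815 = -96 + 4815 = 4719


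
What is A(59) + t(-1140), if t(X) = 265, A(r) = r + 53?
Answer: 377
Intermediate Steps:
A(r) = 53 + r
A(59) + t(-1140) = (53 + 59) + 265 = 112 + 265 = 377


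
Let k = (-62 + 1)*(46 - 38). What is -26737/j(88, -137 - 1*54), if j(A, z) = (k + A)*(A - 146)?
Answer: -26737/23200 ≈ -1.1525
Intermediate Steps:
k = -488 (k = -61*8 = -488)
j(A, z) = (-488 + A)*(-146 + A) (j(A, z) = (-488 + A)*(A - 146) = (-488 + A)*(-146 + A))
-26737/j(88, -137 - 1*54) = -26737/(71248 + 88² - 634*88) = -26737/(71248 + 7744 - 55792) = -26737/23200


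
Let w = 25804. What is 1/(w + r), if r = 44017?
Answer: 1/69821 ≈ 1.4322e-5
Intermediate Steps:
1/(w + r) = 1/(25804 + 44017) = 1/69821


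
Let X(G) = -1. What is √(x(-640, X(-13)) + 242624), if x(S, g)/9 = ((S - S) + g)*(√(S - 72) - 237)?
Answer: √(244757 - 18*I*√178) ≈ 494.73 - 0.243*I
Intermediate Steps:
x(S, g) = 9*g*(-237 + √(-72 + S)) (x(S, g) = 9*(((S - S) + g)*(√(S - 72) - 237)) = 9*((0 + g)*(√(-72 + S) - 237)) = 9*(g*(-237 + √(-72 + S))) = 9*g*(-237 + √(-72 + S)))
√(x(-640, X(-13)) + 242624) = √(9*(-1)*(-237 + √(-72 - 640)) + 242624) = √(9*(-1)*(-237 + √(-712)) + 242624) = √(9*(-1)*(-237 + 2*I*√178) + 242624) = √((2133 - 18*I*√178) + 242624) = √(244757 - 18*I*√178)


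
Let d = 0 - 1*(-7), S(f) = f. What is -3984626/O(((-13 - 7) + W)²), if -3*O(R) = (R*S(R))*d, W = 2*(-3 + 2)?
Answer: 5976939/819896 ≈ 7.2899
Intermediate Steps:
d = 7 (d = 0 + 7 = 7)
W = -2 (W = 2*(-1) = -2)
O(R) = -7*R²/3 (O(R) = -R*R*7/3 = -R²*7/3 = -7*R²/3)
-3984626/O(((-13 - 7) + W)²) = -3984626*(-3/(7*((-13 - 7) - 2)⁴)) = -3984626*(-3/(7*(-20 - 2)⁴)) = -3984626/((-7*((-22)²)²/3)) = -3984626/((-7/3*484²)) = -3984626/((-7/3*234256)) = -3984626/(-1639792/3) = -3984626*(-3/1639792) = 5976939/819896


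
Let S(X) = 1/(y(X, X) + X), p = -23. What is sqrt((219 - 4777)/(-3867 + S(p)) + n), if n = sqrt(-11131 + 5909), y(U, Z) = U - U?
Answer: sqrt(2331036407 + 1977669841*I*sqrt(5222))/44471 ≈ 6.0602 + 5.9621*I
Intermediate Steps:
y(U, Z) = 0
S(X) = 1/X (S(X) = 1/(0 + X) = 1/X)
n = I*sqrt(5222) (n = sqrt(-5222) = I*sqrt(5222) ≈ 72.263*I)
sqrt((219 - 4777)/(-3867 + S(p)) + n) = sqrt((219 - 4777)/(-3867 + 1/(-23)) + I*sqrt(5222)) = sqrt(-4558/(-3867 - 1/23) + I*sqrt(5222)) = sqrt(-4558/(-88942/23) + I*sqrt(5222)) = sqrt(-4558*(-23/88942) + I*sqrt(5222)) = sqrt(52417/44471 + I*sqrt(5222))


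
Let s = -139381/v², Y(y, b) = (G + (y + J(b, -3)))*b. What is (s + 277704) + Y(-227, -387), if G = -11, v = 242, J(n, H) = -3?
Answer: 1975036933/5324 ≈ 3.7097e+5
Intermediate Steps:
Y(y, b) = b*(-14 + y) (Y(y, b) = (-11 + (y - 3))*b = (-11 + (-3 + y))*b = (-14 + y)*b = b*(-14 + y))
s = -12671/5324 (s = -139381/(242²) = -139381/58564 = -139381*1/58564 = -12671/5324 ≈ -2.3800)
(s + 277704) + Y(-227, -387) = (-12671/5324 + 277704) - 387*(-14 - 227) = 1478483425/5324 - 387*(-241) = 1478483425/5324 + 93267 = 1975036933/5324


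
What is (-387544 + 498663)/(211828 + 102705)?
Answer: 111119/314533 ≈ 0.35328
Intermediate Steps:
(-387544 + 498663)/(211828 + 102705) = 111119/314533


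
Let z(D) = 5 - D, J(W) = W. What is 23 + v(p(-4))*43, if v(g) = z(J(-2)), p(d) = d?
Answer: 324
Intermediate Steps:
v(g) = 7 (v(g) = 5 - 1*(-2) = 5 + 2 = 7)
23 + v(p(-4))*43 = 23 + 7*43 = 23 + 301 = 324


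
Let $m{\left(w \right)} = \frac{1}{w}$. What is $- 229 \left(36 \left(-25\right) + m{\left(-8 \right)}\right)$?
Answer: $\frac{1649029}{8} \approx 2.0613 \cdot 10^{5}$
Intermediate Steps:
$- 229 \left(36 \left(-25\right) + m{\left(-8 \right)}\right) = - 229 \left(36 \left(-25\right) + \frac{1}{-8}\right) = - 229 \left(-900 - \frac{1}{8}\right) = \left(-229\right) \left(- \frac{7201}{8}\right) = \frac{1649029}{8}$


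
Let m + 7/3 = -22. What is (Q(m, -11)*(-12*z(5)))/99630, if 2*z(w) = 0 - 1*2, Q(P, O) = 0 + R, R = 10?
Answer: 4/3321 ≈ 0.0012045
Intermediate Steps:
m = -73/3 (m = -7/3 - 22 = -73/3 ≈ -24.333)
Q(P, O) = 10 (Q(P, O) = 0 + 10 = 10)
z(w) = -1 (z(w) = (0 - 1*2)/2 = (0 - 2)/2 = (½)*(-2) = -1)
(Q(m, -11)*(-12*z(5)))/99630 = (10*(-12*(-1)))/99630 = (10*12)*(1/99630) = 120*(1/99630) = 4/3321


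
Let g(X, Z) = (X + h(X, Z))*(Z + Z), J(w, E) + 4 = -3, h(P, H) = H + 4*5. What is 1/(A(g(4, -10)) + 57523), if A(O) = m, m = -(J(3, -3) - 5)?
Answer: 1/57535 ≈ 1.7381e-5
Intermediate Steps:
h(P, H) = 20 + H (h(P, H) = H + 20 = 20 + H)
J(w, E) = -7 (J(w, E) = -4 - 3 = -7)
g(X, Z) = 2*Z*(20 + X + Z) (g(X, Z) = (X + (20 + Z))*(Z + Z) = (20 + X + Z)*(2*Z) = 2*Z*(20 + X + Z))
m = 12 (m = -(-7 - 5) = -1*(-12) = 12)
A(O) = 12
1/(A(g(4, -10)) + 57523) = 1/(12 + 57523) = 1/57535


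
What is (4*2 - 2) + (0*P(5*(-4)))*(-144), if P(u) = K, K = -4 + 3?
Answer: 6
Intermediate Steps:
K = -1
P(u) = -1
(4*2 - 2) + (0*P(5*(-4)))*(-144) = (4*2 - 2) + (0*(-1))*(-144) = (8 - 2) + 0*(-144) = 6 + 0 = 6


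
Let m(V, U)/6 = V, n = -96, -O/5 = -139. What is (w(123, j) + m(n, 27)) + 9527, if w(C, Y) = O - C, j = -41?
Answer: 9523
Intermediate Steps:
O = 695 (O = -5*(-139) = 695)
m(V, U) = 6*V
w(C, Y) = 695 - C
(w(123, j) + m(n, 27)) + 9527 = ((695 - 1*123) + 6*(-96)) + 9527 = ((695 - 123) - 576) + 9527 = (572 - 576) + 9527 = -4 + 9527 = 9523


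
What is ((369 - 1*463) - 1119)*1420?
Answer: -1722460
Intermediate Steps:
((369 - 1*463) - 1119)*1420 = ((369 - 463) - 1119)*1420 = (-94 - 1119)*1420 = -1213*1420 = -1722460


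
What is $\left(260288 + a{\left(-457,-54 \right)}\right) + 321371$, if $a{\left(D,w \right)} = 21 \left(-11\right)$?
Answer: $581428$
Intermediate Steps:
$a{\left(D,w \right)} = -231$
$\left(260288 + a{\left(-457,-54 \right)}\right) + 321371 = \left(260288 - 231\right) + 321371 = 260057 + 321371 = 581428$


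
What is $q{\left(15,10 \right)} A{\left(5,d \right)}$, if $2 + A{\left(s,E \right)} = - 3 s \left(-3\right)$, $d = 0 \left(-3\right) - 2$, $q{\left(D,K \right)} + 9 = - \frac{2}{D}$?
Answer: $- \frac{5891}{15} \approx -392.73$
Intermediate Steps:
$q{\left(D,K \right)} = -9 - \frac{2}{D}$
$d = -2$ ($d = 0 - 2 = -2$)
$A{\left(s,E \right)} = -2 + 9 s$ ($A{\left(s,E \right)} = -2 + - 3 s \left(-3\right) = -2 + 9 s$)
$q{\left(15,10 \right)} A{\left(5,d \right)} = \left(-9 - \frac{2}{15}\right) \left(-2 + 9 \cdot 5\right) = \left(-9 - \frac{2}{15}\right) \left(-2 + 45\right) = \left(-9 - \frac{2}{15}\right) 43 = \left(- \frac{137}{15}\right) 43 = - \frac{5891}{15}$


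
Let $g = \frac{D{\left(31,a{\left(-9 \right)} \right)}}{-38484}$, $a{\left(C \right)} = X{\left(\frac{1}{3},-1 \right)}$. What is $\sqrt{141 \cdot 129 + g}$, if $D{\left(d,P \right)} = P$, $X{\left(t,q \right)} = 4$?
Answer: $\frac{4 \sqrt{11691944837}}{3207} \approx 134.87$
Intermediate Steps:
$a{\left(C \right)} = 4$
$g = - \frac{1}{9621}$ ($g = \frac{4}{-38484} = 4 \left(- \frac{1}{38484}\right) = - \frac{1}{9621} \approx -0.00010394$)
$\sqrt{141 \cdot 129 + g} = \sqrt{141 \cdot 129 - \frac{1}{9621}} = \sqrt{18189 - \frac{1}{9621}} = \sqrt{\frac{174996368}{9621}} = \frac{4 \sqrt{11691944837}}{3207}$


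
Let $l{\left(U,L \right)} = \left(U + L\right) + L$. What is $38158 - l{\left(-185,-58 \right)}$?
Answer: $38459$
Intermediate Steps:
$l{\left(U,L \right)} = U + 2 L$ ($l{\left(U,L \right)} = \left(L + U\right) + L = U + 2 L$)
$38158 - l{\left(-185,-58 \right)} = 38158 - \left(-185 + 2 \left(-58\right)\right) = 38158 - \left(-185 - 116\right) = 38158 - -301 = 38158 + 301 = 38459$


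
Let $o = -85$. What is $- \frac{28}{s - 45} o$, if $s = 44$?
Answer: $-2380$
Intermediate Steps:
$- \frac{28}{s - 45} o = - \frac{28}{44 - 45} \left(-85\right) = - \frac{28}{-1} \left(-85\right) = \left(-28\right) \left(-1\right) \left(-85\right) = 28 \left(-85\right) = -2380$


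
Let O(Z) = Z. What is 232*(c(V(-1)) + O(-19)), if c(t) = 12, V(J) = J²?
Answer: -1624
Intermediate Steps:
232*(c(V(-1)) + O(-19)) = 232*(12 - 19) = 232*(-7) = -1624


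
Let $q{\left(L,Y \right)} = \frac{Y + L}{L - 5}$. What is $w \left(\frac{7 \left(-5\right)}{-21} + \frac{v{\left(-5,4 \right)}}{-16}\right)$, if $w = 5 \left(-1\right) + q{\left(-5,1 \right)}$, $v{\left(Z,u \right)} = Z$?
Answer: $- \frac{437}{48} \approx -9.1042$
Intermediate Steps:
$q{\left(L,Y \right)} = \frac{L + Y}{-5 + L}$
$w = - \frac{23}{5}$ ($w = 5 \left(-1\right) + \frac{-5 + 1}{-5 - 5} = -5 + \frac{1}{-10} \left(-4\right) = -5 - - \frac{2}{5} = -5 + \frac{2}{5} = - \frac{23}{5} \approx -4.6$)
$w \left(\frac{7 \left(-5\right)}{-21} + \frac{v{\left(-5,4 \right)}}{-16}\right) = - \frac{23 \left(\frac{7 \left(-5\right)}{-21} - \frac{5}{-16}\right)}{5} = - \frac{23 \left(\left(-35\right) \left(- \frac{1}{21}\right) - - \frac{5}{16}\right)}{5} = - \frac{23 \left(\frac{5}{3} + \frac{5}{16}\right)}{5} = \left(- \frac{23}{5}\right) \frac{95}{48} = - \frac{437}{48}$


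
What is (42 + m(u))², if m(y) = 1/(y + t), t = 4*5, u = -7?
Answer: 299209/169 ≈ 1770.5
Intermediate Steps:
t = 20
m(y) = 1/(20 + y) (m(y) = 1/(y + 20) = 1/(20 + y))
(42 + m(u))² = (42 + 1/(20 - 7))² = (42 + 1/13)² = (547/13)² = 299209/169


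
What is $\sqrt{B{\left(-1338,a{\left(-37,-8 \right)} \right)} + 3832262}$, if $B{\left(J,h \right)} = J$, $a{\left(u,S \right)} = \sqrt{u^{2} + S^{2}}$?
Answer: $2 \sqrt{957731} \approx 1957.3$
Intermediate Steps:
$a{\left(u,S \right)} = \sqrt{S^{2} + u^{2}}$
$\sqrt{B{\left(-1338,a{\left(-37,-8 \right)} \right)} + 3832262} = \sqrt{-1338 + 3832262} = \sqrt{3830924} = 2 \sqrt{957731}$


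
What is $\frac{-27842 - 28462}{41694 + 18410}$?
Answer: $- \frac{7038}{7513} \approx -0.93678$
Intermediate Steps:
$\frac{-27842 - 28462}{41694 + 18410} = - \frac{56304}{60104} = \left(-56304\right) \frac{1}{60104} = - \frac{7038}{7513}$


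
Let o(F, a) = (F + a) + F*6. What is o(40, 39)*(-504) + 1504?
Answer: -159272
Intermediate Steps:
o(F, a) = a + 7*F (o(F, a) = (F + a) + 6*F = a + 7*F)
o(40, 39)*(-504) + 1504 = (39 + 7*40)*(-504) + 1504 = (39 + 280)*(-504) + 1504 = 319*(-504) + 1504 = -160776 + 1504 = -159272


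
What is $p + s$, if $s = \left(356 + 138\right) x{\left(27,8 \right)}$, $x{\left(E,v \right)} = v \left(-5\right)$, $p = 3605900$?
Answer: $3586140$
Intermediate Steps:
$x{\left(E,v \right)} = - 5 v$
$s = -19760$ ($s = \left(356 + 138\right) \left(\left(-5\right) 8\right) = 494 \left(-40\right) = -19760$)
$p + s = 3605900 - 19760 = 3586140$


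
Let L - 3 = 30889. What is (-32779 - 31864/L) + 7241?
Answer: -197237940/7723 ≈ -25539.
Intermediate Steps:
L = 30892 (L = 3 + 30889 = 30892)
(-32779 - 31864/L) + 7241 = (-32779 - 31864/30892) + 7241 = (-32779 - 31864*1/30892) + 7241 = (-32779 - 7966/7723) + 7241 = -253160183/7723 + 7241 = -197237940/7723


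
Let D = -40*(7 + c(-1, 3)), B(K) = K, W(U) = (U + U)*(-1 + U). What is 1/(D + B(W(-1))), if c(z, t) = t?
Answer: -1/396 ≈ -0.0025253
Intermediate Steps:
W(U) = 2*U*(-1 + U) (W(U) = (2*U)*(-1 + U) = 2*U*(-1 + U))
D = -400 (D = -40*(7 + 3) = -40*10 = -400)
1/(D + B(W(-1))) = 1/(-400 + 2*(-1)*(-1 - 1)) = 1/(-400 + 2*(-1)*(-2)) = 1/(-400 + 4) = 1/(-396) = -1/396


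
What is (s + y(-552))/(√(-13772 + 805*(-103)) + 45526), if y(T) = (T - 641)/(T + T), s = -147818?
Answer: -195510063983/60217777704 + 8588941*I*√10743/40145185136 ≈ -3.2467 + 0.022175*I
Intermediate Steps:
y(T) = (-641 + T)/(2*T) (y(T) = (-641 + T)/((2*T)) = (-641 + T)*(1/(2*T)) = (-641 + T)/(2*T))
(s + y(-552))/(√(-13772 + 805*(-103)) + 45526) = (-147818 + (½)*(-641 - 552)/(-552))/(√(-13772 + 805*(-103)) + 45526) = (-147818 + (½)*(-1/552)*(-1193))/(√(-13772 - 82915) + 45526) = (-147818 + 1193/1104)/(√(-96687) + 45526) = -163189879/(1104*(3*I*√10743 + 45526)) = -163189879/(1104*(45526 + 3*I*√10743))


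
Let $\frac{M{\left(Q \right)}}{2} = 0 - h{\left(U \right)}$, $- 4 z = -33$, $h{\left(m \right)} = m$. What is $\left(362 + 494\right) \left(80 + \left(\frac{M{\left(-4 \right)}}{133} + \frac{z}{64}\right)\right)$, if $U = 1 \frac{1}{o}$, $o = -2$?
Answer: $\frac{291947895}{4256} \approx 68597.0$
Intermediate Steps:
$U = - \frac{1}{2}$ ($U = 1 \frac{1}{-2} = 1 \left(- \frac{1}{2}\right) = - \frac{1}{2} \approx -0.5$)
$z = \frac{33}{4}$ ($z = \left(- \frac{1}{4}\right) \left(-33\right) = \frac{33}{4} \approx 8.25$)
$M{\left(Q \right)} = 1$ ($M{\left(Q \right)} = 2 \left(0 - - \frac{1}{2}\right) = 2 \left(0 + \frac{1}{2}\right) = 2 \cdot \frac{1}{2} = 1$)
$\left(362 + 494\right) \left(80 + \left(\frac{M{\left(-4 \right)}}{133} + \frac{z}{64}\right)\right) = \left(362 + 494\right) \left(80 + \left(1 \cdot \frac{1}{133} + \frac{33}{4 \cdot 64}\right)\right) = 856 \left(80 + \left(1 \cdot \frac{1}{133} + \frac{33}{4} \cdot \frac{1}{64}\right)\right) = 856 \left(80 + \left(\frac{1}{133} + \frac{33}{256}\right)\right) = 856 \left(80 + \frac{4645}{34048}\right) = 856 \cdot \frac{2728485}{34048} = \frac{291947895}{4256}$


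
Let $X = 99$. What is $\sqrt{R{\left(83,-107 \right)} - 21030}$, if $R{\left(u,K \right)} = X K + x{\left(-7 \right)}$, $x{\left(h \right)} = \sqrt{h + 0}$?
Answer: $\sqrt{-31623 + i \sqrt{7}} \approx 0.0074 + 177.83 i$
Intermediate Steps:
$x{\left(h \right)} = \sqrt{h}$
$R{\left(u,K \right)} = 99 K + i \sqrt{7}$ ($R{\left(u,K \right)} = 99 K + \sqrt{-7} = 99 K + i \sqrt{7}$)
$\sqrt{R{\left(83,-107 \right)} - 21030} = \sqrt{\left(99 \left(-107\right) + i \sqrt{7}\right) - 21030} = \sqrt{\left(-10593 + i \sqrt{7}\right) - 21030} = \sqrt{-31623 + i \sqrt{7}}$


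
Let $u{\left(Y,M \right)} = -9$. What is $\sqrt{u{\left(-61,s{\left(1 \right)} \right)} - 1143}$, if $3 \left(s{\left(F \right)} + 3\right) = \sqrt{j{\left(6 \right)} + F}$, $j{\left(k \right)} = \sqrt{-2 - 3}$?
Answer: $24 i \sqrt{2} \approx 33.941 i$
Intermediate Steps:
$j{\left(k \right)} = i \sqrt{5}$ ($j{\left(k \right)} = \sqrt{-5} = i \sqrt{5}$)
$s{\left(F \right)} = -3 + \frac{\sqrt{F + i \sqrt{5}}}{3}$ ($s{\left(F \right)} = -3 + \frac{\sqrt{i \sqrt{5} + F}}{3} = -3 + \frac{\sqrt{F + i \sqrt{5}}}{3}$)
$\sqrt{u{\left(-61,s{\left(1 \right)} \right)} - 1143} = \sqrt{-9 - 1143} = \sqrt{-1152} = 24 i \sqrt{2}$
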